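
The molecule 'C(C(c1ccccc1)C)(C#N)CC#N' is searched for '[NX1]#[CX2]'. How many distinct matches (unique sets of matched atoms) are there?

2

[NX1]#[CX2] is the SMARTS for a nitrile: a nitrogen triple-bonded to a two-connected carbon.
The molecule carries 2 separate instances of a nitrile (-C#N) meeting every constraint; each maps to a distinct set of atoms, giving 2 matches.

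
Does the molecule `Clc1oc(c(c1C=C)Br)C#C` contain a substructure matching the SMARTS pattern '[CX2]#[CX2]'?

Yes

The pattern [CX2]#[CX2] describes a carbon-carbon triple bond — an alkyne.
The molecule carries an ethynyl group (-C#CH), whose atoms satisfy every constraint of the query, so the pattern matches.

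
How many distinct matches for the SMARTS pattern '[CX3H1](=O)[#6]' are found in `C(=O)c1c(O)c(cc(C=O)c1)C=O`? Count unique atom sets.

3

[CX3H1](=O)[#6] is the SMARTS for an aldehyde: an sp2 carbon with one H, double-bonded to O and single-bonded to carbon.
The molecule carries 3 separate instances of an aldehyde (-CHO) meeting every constraint; each maps to a distinct set of atoms, giving 3 matches.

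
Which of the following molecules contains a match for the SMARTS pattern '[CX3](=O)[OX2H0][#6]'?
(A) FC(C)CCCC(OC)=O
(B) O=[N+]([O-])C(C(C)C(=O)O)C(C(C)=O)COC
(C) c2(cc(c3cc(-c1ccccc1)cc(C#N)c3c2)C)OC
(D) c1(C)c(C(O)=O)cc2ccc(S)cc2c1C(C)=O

A

[CX3](=O)[OX2H0][#6] describes a carbonyl carbon bonded to an oxygen that is itself bonded to carbon (no H on that O) (an ester).
(A) contains a methyl-ester group (-C(=O)OCH3), which satisfies every atom and bond constraint.
(B) has a methoxy ether (-OCH3) but the ether oxygen is not adjacent to a C=O carbon.
(C) has a methoxy ether (-OCH3) but the ether oxygen is not adjacent to a C=O carbon.
(D) has a carboxylic acid group (-C(=O)OH) but the singly-bonded O carries H (OX2H1, not H0).
So the answer is (A).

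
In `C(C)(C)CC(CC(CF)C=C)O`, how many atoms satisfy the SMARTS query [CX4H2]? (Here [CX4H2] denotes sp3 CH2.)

3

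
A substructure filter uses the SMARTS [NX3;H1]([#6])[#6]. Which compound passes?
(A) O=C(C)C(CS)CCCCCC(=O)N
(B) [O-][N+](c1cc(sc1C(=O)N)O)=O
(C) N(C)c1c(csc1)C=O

C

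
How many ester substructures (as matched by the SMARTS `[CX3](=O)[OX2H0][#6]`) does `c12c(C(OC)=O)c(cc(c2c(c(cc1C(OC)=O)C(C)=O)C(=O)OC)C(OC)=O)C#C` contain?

[CX3](=O)[OX2H0][#6] is the SMARTS for an ester: a carbonyl carbon bonded to an oxygen that is itself bonded to carbon (no H on that O).
The molecule carries 4 separate instances of a methyl-ester group (-C(=O)OCH3) meeting every constraint; each maps to a distinct set of atoms, giving 4 matches.

4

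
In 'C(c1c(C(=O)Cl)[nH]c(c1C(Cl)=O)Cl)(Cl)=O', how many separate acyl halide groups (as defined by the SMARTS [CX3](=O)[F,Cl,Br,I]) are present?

[CX3](=O)[F,Cl,Br,I] is the SMARTS for an acyl halide: a carbonyl carbon bonded to a halogen.
The molecule carries 3 separate instances of an acyl chloride (-C(=O)Cl) meeting every constraint; each maps to a distinct set of atoms, giving 3 matches.

3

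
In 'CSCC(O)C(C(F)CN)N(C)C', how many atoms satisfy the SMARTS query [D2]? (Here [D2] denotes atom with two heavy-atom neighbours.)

3

The query [D2] means: atom with exactly two heavy-atom neighbours.
Check the 13 heavy atoms by environment: 2× C (D2) → match; 3× C (D3) → no; 1× N (D3) → no; 3× C (D1) → no; 1× S (D2) → match; 1× O (D1) → no; 1× F (D1) → no; 1× N (D1) → no.
Summing the matching environments: 2 + 1 = 3 matching atoms.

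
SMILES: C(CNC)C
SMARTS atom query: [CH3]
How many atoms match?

2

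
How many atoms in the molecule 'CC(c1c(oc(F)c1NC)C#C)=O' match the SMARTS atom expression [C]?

The query [C] means: uppercase C matches aliphatic (non-aromatic) carbon only.
Check the 13 heavy atoms by environment: 1× o (aromatic) → no; 4× c (aromatic) → no; 1× F → no; 5× C → match; 1× O → no; 1× N → no.
That gives 5 matching atoms.

5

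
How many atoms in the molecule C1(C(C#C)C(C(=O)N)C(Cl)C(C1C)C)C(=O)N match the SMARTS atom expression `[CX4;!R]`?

Check the 17 heavy atoms by environment: 6× C (X4, in 6-ring) → no; 2× C (X4, acyclic) → match; 2× C (X3, acyclic) → no; 2× O (X1, acyclic) → no; 2× N (X3, acyclic) → no; 1× Cl (X1, acyclic) → no; 2× C (X2, acyclic) → no.
That gives 2 matching atoms.

2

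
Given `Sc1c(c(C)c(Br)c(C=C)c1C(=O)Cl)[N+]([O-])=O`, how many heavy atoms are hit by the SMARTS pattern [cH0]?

6

Check the 17 heavy atoms by environment: 6× c (aromatic, H0) → match; 1× C (H0) → no; 2× O (H0) → no; 1× Cl (H0) → no; 1× C (H1) → no; 1× C (H2) → no; 1× Br (H0) → no; 1× N (charge +1, H0) → no; 1× O (charge -1, H0) → no; 1× C (H3) → no; 1× S (H1) → no.
That gives 6 matching atoms.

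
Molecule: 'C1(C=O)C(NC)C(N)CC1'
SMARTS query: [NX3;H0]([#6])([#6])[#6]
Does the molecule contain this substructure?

No

The pattern [NX3;H0]([#6])([#6])[#6] describes a trivalent nitrogen with no H, bonded to three carbons — a tertiary amine.
The closest candidate here is an N-methylamino group (-NHCH3), but the nitrogen still has one H (H1), not H0. No other fragment satisfies the full query, so there is no match.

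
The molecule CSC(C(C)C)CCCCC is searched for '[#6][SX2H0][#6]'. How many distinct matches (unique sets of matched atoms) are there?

1

[#6][SX2H0][#6] is the SMARTS for a thioether: an aliphatic sulfur bridging two carbons with no H on the sulfur.
Exactly one fragment in the molecule meets all constraints, giving 1 match.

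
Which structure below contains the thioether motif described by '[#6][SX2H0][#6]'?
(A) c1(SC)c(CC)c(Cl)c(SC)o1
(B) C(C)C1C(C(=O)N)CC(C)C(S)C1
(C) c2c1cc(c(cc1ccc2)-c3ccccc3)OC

[#6][SX2H0][#6] describes an aliphatic sulfur bridging two carbons with no H on the sulfur (a thioether).
(A) contains a methylthio ether (-SCH3), which satisfies every atom and bond constraint.
(B) has a thiol (-SH) but the sulfur has H1, not H0 bridging two carbons.
(C) has a methoxy ether (-OCH3) but the bridging atom is O, not S.
So the answer is (A).

A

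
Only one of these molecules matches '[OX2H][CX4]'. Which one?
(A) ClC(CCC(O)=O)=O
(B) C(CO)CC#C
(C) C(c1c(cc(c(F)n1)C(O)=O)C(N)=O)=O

[OX2H][CX4] describes a hydroxyl oxygen bound to an sp3 (X4) carbon (an aliphatic alcohol).
(A) has a carboxylic acid group (-C(=O)OH) but the -OH is on a CX3 carbonyl carbon, not a CX4 carbon.
(B) contains a hydroxyl group (-OH), which satisfies every atom and bond constraint.
(C) has a carboxylic acid group (-C(=O)OH) but the -OH is on a CX3 carbonyl carbon, not a CX4 carbon.
So the answer is (B).

B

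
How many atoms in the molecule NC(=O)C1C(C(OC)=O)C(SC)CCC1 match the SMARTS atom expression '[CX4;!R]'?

2

Check the 15 heavy atoms by environment: 6× C (X4, in 6-ring) → no; 1× S (X2, acyclic) → no; 2× C (X4, acyclic) → match; 2× C (X3, acyclic) → no; 2× O (X1, acyclic) → no; 1× O (X2, acyclic) → no; 1× N (X3, acyclic) → no.
That gives 2 matching atoms.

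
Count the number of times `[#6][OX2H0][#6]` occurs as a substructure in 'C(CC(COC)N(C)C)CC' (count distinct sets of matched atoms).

1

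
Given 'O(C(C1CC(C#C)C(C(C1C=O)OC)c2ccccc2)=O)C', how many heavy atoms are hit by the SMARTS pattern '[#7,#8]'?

The query [#7,#8] means: nitrogen or oxygen (comma = OR).
Check the 22 heavy atoms by environment: 12× C → no; 4× O → match; 6× c (aromatic) → no.
That gives 4 matching atoms.

4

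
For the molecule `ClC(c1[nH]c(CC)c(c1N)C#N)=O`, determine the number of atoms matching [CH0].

2

Check the 13 heavy atoms by environment: 1× n (aromatic, H1) → no; 4× c (aromatic, H0) → no; 1× C (H2) → no; 1× C (H3) → no; 1× N (H2) → no; 2× C (H0) → match; 1× O (H0) → no; 1× Cl (H0) → no; 1× N (H0) → no.
That gives 2 matching atoms.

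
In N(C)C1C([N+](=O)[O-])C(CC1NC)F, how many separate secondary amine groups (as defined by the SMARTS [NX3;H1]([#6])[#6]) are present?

[NX3;H1]([#6])[#6] is the SMARTS for a secondary amine: a trivalent nitrogen with one H, bonded to two carbons.
The molecule carries 2 separate instances of an N-methylamino group (-NHCH3) meeting every constraint; each maps to a distinct set of atoms, giving 2 matches.

2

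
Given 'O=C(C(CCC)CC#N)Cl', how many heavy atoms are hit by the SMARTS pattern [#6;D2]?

Check the 10 heavy atoms by environment: 4× C (D2) → match; 2× C (D3) → no; 1× C (D1) → no; 1× O (D1) → no; 1× Cl (D1) → no; 1× N (D1) → no.
That gives 4 matching atoms.

4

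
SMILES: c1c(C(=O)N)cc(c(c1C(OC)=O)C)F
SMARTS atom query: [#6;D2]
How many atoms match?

2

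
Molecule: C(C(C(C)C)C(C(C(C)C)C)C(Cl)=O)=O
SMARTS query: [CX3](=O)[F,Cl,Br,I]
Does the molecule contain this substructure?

Yes

The pattern [CX3](=O)[F,Cl,Br,I] describes a carbonyl carbon bonded to a halogen — an acyl halide.
The molecule carries an acyl chloride (-C(=O)Cl), whose atoms satisfy every constraint of the query, so the pattern matches.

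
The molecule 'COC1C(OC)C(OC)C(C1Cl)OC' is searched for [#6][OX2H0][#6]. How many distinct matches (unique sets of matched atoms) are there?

[#6][OX2H0][#6] is the SMARTS for an ether: an aliphatic oxygen bridging two carbons with no H on the oxygen.
The molecule carries 4 separate instances of a methoxy ether (-OCH3) meeting every constraint; each maps to a distinct set of atoms, giving 4 matches.

4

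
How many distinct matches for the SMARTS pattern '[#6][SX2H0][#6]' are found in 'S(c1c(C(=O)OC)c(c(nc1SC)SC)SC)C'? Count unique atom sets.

[#6][SX2H0][#6] is the SMARTS for a thioether: an aliphatic sulfur bridging two carbons with no H on the sulfur.
The molecule carries 4 separate instances of a methylthio ether (-SCH3) meeting every constraint; each maps to a distinct set of atoms, giving 4 matches.

4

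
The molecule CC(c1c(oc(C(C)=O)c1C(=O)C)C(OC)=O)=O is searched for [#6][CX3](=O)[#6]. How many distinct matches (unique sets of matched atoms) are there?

3

[#6][CX3](=O)[#6] is the SMARTS for a ketone: a carbonyl carbon (no H) flanked by two carbons.
The molecule carries 3 separate instances of an acetyl/ketone group (-C(=O)CH3) meeting every constraint; each maps to a distinct set of atoms, giving 3 matches.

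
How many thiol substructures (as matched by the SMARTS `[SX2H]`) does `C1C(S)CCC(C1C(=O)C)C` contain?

1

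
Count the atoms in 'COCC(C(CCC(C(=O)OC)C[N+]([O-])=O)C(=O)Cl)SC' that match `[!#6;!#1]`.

9

The query [!#6;!#1] means: not carbon and not hydrogen — any heteroatom.
Check the 21 heavy atoms by environment: 12× C → no; 5× O → match; 1× N (charge +1) → match; 1× O (charge -1) → match; 1× S → match; 1× Cl → match.
Summing the matching environments: 5 + 1 + 1 + 1 + 1 = 9 matching atoms.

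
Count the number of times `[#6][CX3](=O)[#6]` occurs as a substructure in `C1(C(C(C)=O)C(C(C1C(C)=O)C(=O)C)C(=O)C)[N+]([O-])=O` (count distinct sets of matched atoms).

[#6][CX3](=O)[#6] is the SMARTS for a ketone: a carbonyl carbon (no H) flanked by two carbons.
The molecule carries 4 separate instances of an acetyl/ketone group (-C(=O)CH3) meeting every constraint; each maps to a distinct set of atoms, giving 4 matches.

4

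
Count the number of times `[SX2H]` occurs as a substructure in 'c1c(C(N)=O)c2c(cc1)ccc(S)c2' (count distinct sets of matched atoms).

[SX2H] is the SMARTS for a thiol: an aliphatic sulfur with two connections, one being H.
Exactly one fragment in the molecule meets all constraints, giving 1 match.

1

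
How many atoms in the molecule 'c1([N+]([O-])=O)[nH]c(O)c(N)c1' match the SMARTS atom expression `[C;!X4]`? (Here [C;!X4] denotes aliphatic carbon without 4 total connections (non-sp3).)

The query [C;!X4] means: aliphatic carbon that does not have four total connections.
Check the 10 heavy atoms by environment: 1× n (aromatic, X3) → no; 4× c (aromatic, X3) → no; 1× N (charge +1, X3) → no; 1× O (charge -1, X1) → no; 1× O (X1) → no; 1× O (X2) → no; 1× N (X3) → no.
No environment satisfies the query, so 0 matching atoms.

0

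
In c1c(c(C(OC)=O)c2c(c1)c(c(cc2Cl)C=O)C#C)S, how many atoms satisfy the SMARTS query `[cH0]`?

7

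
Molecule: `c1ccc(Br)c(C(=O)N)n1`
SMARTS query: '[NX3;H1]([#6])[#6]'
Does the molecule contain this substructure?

The pattern [NX3;H1]([#6])[#6] describes a trivalent nitrogen with one H, bonded to two carbons — a secondary amine.
The closest candidate here is a primary amide (-C(=O)NH2), but the -C(=O)NH2 nitrogen has H2, not H1. No other fragment satisfies the full query, so there is no match.

No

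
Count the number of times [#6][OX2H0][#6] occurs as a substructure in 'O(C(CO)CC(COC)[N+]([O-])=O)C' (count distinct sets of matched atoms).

2

[#6][OX2H0][#6] is the SMARTS for an ether: an aliphatic oxygen bridging two carbons with no H on the oxygen.
The molecule carries 2 separate instances of a methoxy ether (-OCH3) meeting every constraint; each maps to a distinct set of atoms, giving 2 matches.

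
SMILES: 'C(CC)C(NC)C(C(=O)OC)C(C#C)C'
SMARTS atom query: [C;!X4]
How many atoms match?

The query [C;!X4] means: aliphatic carbon that does not have four total connections.
Check the 15 heavy atoms by environment: 9× C (X4) → no; 1× N (X3) → no; 1× C (X3) → match; 1× O (X1) → no; 1× O (X2) → no; 2× C (X2) → match.
Summing the matching environments: 1 + 2 = 3 matching atoms.

3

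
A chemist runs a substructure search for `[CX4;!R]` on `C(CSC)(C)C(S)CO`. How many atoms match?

6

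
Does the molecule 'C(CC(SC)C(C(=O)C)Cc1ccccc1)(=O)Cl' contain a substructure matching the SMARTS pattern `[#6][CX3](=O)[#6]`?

Yes

The pattern [#6][CX3](=O)[#6] describes a carbonyl carbon (no H) flanked by two carbons — a ketone.
The molecule carries an acetyl/ketone group (-C(=O)CH3), whose atoms satisfy every constraint of the query, so the pattern matches.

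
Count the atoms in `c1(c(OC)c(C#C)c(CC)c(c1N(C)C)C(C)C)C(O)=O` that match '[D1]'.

9

The query [D1] means: atom with exactly one heavy-atom neighbour (degree 1).
Check the 21 heavy atoms by environment: 6× c (aromatic, D3) → no; 2× C (D3) → no; 2× O (D1) → match; 7× C (D1) → match; 1× N (D3) → no; 2× C (D2) → no; 1× O (D2) → no.
Summing the matching environments: 2 + 7 = 9 matching atoms.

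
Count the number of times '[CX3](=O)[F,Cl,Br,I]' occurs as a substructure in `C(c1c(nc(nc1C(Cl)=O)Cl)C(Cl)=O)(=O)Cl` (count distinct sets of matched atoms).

3

[CX3](=O)[F,Cl,Br,I] is the SMARTS for an acyl halide: a carbonyl carbon bonded to a halogen.
The molecule carries 3 separate instances of an acyl chloride (-C(=O)Cl) meeting every constraint; each maps to a distinct set of atoms, giving 3 matches.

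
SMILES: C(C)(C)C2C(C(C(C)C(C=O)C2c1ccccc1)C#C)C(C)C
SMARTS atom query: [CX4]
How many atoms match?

13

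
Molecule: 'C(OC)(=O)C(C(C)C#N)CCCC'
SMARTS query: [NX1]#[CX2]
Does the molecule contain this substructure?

Yes

The pattern [NX1]#[CX2] describes a nitrogen triple-bonded to a two-connected carbon — a nitrile.
The molecule carries a nitrile (-C#N), whose atoms satisfy every constraint of the query, so the pattern matches.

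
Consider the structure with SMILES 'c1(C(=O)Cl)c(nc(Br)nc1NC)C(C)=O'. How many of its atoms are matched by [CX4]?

The query [CX4] means: C with X4: aliphatic carbon with exactly 4 total connections (bonds + H).
Check the 15 heavy atoms by environment: 2× n (aromatic, X2) → no; 4× c (aromatic, X3) → no; 1× Br (X1) → no; 2× C (X3) → no; 2× O (X1) → no; 2× C (X4) → match; 1× N (X3) → no; 1× Cl (X1) → no.
That gives 2 matching atoms.

2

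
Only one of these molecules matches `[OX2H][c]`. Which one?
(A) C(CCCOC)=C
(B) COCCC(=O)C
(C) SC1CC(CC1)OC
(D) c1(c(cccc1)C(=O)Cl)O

[OX2H][c] describes a hydroxyl oxygen attached to an aromatic carbon (a phenol).
(A) has a methoxy ether (-OCH3) but the oxygen has H0, not H1.
(B) has a methoxy ether (-OCH3) but the oxygen has H0, not H1.
(C) has a methoxy ether (-OCH3) but the oxygen has H0, not H1.
(D) contains a hydroxyl group (-OH), which satisfies every atom and bond constraint.
So the answer is (D).

D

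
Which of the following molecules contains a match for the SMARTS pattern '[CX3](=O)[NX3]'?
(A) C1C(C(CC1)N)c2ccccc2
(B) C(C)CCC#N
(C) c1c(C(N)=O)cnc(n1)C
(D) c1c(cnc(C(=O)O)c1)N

C

[CX3](=O)[NX3] describes a carbonyl carbon bonded to a trivalent nitrogen (an amide).
(A) has a primary amino group (-NH2) but the -NH2 is not attached to a carbonyl carbon.
(B) has a nitrile (-C#N) but the nitrile N is NX1 (triple-bonded), not NX3.
(C) contains a primary amide (-C(=O)NH2), which satisfies every atom and bond constraint.
(D) has a carboxylic acid group (-C(=O)OH) but the carbonyl is bonded to O, not to an NX3 nitrogen.
So the answer is (C).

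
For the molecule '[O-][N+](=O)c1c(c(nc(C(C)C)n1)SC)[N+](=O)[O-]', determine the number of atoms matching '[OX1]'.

The query [OX1] means: aliphatic oxygen with one total connection — typically a carbonyl =O or an oxide.
Check the 17 heavy atoms by environment: 2× n (aromatic, X2) → no; 4× c (aromatic, X3) → no; 4× C (X4) → no; 2× N (charge +1, X3) → no; 2× O (charge -1, X1) → match; 2× O (X1) → match; 1× S (X2) → no.
Summing the matching environments: 2 + 2 = 4 matching atoms.

4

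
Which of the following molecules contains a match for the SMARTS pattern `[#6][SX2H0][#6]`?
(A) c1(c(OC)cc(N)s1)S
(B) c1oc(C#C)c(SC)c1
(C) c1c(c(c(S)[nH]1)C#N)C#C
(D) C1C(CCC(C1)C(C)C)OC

B

[#6][SX2H0][#6] describes an aliphatic sulfur bridging two carbons with no H on the sulfur (a thioether).
(A) has a methoxy ether (-OCH3) but the bridging atom is O, not S.
(B) contains a methylthio ether (-SCH3), which satisfies every atom and bond constraint.
(C) has a thiol (-SH) but the sulfur has H1, not H0 bridging two carbons.
(D) has a methoxy ether (-OCH3) but the bridging atom is O, not S.
So the answer is (B).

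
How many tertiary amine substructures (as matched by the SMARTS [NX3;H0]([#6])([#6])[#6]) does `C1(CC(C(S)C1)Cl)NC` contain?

0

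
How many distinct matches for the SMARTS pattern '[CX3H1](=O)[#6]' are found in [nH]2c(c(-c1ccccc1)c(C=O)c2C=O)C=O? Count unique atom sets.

[CX3H1](=O)[#6] is the SMARTS for an aldehyde: an sp2 carbon with one H, double-bonded to O and single-bonded to carbon.
The molecule carries 3 separate instances of an aldehyde (-CHO) meeting every constraint; each maps to a distinct set of atoms, giving 3 matches.

3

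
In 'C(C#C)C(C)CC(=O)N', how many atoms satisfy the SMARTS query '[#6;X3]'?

Check the 9 heavy atoms by environment: 4× C (X4) → no; 1× C (X3) → match; 1× O (X1) → no; 1× N (X3) → no; 2× C (X2) → no.
That gives 1 matching atom.

1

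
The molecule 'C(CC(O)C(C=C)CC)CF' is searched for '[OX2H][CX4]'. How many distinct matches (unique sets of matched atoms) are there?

1

[OX2H][CX4] is the SMARTS for an aliphatic alcohol: a hydroxyl oxygen bound to an sp3 (X4) carbon.
Exactly one fragment in the molecule meets all constraints, giving 1 match.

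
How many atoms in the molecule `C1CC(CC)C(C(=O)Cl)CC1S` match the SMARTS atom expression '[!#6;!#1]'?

3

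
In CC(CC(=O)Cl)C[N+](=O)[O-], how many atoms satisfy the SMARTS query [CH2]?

2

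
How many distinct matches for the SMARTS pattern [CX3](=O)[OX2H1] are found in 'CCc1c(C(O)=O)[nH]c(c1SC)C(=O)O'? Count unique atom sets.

2

[CX3](=O)[OX2H1] is the SMARTS for a carboxylic acid: an sp2 carbon double-bonded to O and single-bonded to an -OH oxygen.
The molecule carries 2 separate instances of a carboxylic acid group (-C(=O)OH) meeting every constraint; each maps to a distinct set of atoms, giving 2 matches.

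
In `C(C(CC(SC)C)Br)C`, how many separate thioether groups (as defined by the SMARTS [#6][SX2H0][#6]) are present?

1

[#6][SX2H0][#6] is the SMARTS for a thioether: an aliphatic sulfur bridging two carbons with no H on the sulfur.
Exactly one fragment in the molecule meets all constraints, giving 1 match.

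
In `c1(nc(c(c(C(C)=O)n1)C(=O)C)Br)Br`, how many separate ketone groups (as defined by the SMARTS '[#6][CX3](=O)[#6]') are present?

[#6][CX3](=O)[#6] is the SMARTS for a ketone: a carbonyl carbon (no H) flanked by two carbons.
The molecule carries 2 separate instances of an acetyl/ketone group (-C(=O)CH3) meeting every constraint; each maps to a distinct set of atoms, giving 2 matches.

2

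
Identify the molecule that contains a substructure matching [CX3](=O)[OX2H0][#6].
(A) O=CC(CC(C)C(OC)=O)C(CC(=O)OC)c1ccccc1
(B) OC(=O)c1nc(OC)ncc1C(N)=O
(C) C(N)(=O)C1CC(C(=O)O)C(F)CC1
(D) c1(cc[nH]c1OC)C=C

A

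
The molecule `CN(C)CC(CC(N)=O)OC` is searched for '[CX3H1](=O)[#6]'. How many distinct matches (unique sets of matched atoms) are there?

0

[CX3H1](=O)[#6] is the SMARTS for an aldehyde: an sp2 carbon with one H, double-bonded to O and single-bonded to carbon.
No fragment in the molecule satisfies every constraint, giving 0 matches.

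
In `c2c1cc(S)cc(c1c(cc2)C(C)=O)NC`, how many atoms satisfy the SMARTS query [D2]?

6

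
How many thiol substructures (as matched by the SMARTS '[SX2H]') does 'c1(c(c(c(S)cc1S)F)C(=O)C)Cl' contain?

2

[SX2H] is the SMARTS for a thiol: an aliphatic sulfur with two connections, one being H.
The molecule carries 2 separate instances of a thiol (-SH) meeting every constraint; each maps to a distinct set of atoms, giving 2 matches.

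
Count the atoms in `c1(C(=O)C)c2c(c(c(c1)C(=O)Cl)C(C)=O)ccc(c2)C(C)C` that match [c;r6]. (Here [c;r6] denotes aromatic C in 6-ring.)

10

The query [c;r6] means: aromatic carbon that belongs to a six-membered ring.
Check the 22 heavy atoms by environment: 10× c (aromatic, in 6-ring) → match; 8× C (acyclic) → no; 3× O (acyclic) → no; 1× Cl (acyclic) → no.
That gives 10 matching atoms.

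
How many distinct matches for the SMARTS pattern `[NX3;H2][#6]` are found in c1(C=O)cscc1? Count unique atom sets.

[NX3;H2][#6] is the SMARTS for a primary amine: a trivalent nitrogen with two H attached to carbon.
No fragment in the molecule satisfies every constraint, giving 0 matches.

0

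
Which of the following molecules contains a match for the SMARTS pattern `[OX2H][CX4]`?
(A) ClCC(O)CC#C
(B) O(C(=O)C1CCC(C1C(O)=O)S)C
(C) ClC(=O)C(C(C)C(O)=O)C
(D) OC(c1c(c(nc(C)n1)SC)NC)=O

A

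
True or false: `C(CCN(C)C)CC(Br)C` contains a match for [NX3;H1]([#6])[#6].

False

The pattern [NX3;H1]([#6])[#6] describes a trivalent nitrogen with one H, bonded to two carbons — a secondary amine.
The closest candidate here is a dimethylamino group (-N(CH3)2), but the nitrogen has H0, not H1. No other fragment satisfies the full query, so there is no match.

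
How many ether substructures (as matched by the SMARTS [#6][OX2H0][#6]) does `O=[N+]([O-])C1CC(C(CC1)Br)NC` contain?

[#6][OX2H0][#6] is the SMARTS for an ether: an aliphatic oxygen bridging two carbons with no H on the oxygen.
No fragment in the molecule satisfies every constraint, giving 0 matches.

0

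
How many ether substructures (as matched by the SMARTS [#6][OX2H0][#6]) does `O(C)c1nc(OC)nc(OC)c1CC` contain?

3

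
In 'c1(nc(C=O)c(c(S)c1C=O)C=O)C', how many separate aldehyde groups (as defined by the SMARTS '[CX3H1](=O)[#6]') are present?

3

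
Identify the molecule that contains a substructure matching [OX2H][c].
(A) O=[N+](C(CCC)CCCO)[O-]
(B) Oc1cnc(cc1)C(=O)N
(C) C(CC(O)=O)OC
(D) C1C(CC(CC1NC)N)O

[OX2H][c] describes a hydroxyl oxygen attached to an aromatic carbon (a phenol).
(A) has a hydroxyl group (-OH) but the -OH is on an aliphatic carbon, not an aromatic c.
(B) contains a hydroxyl group (-OH), which satisfies every atom and bond constraint.
(C) has a methoxy ether (-OCH3) but the oxygen has H0, not H1.
(D) has a hydroxyl group (-OH) but the -OH is on an aliphatic carbon, not an aromatic c.
So the answer is (B).

B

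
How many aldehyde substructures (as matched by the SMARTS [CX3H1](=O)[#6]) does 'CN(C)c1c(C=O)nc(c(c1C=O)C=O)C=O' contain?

4

[CX3H1](=O)[#6] is the SMARTS for an aldehyde: an sp2 carbon with one H, double-bonded to O and single-bonded to carbon.
The molecule carries 4 separate instances of an aldehyde (-CHO) meeting every constraint; each maps to a distinct set of atoms, giving 4 matches.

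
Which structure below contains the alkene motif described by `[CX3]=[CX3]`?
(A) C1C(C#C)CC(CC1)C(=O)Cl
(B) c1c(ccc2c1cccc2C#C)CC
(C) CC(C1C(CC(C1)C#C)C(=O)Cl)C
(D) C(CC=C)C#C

D

[CX3]=[CX3] describes a non-aromatic C=C double bond between two sp2 carbons (an alkene).
(A) has an ethynyl group (-C#CH) but the C-C bond is a triple bond, not a double bond.
(B) has an ethynyl group (-C#CH) but the C-C bond is a triple bond, not a double bond.
(C) has an ethynyl group (-C#CH) but the C-C bond is a triple bond, not a double bond.
(D) contains a vinyl group (-CH=CH2), which satisfies every atom and bond constraint.
So the answer is (D).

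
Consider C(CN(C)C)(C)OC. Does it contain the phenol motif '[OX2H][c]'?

The pattern [OX2H][c] describes a hydroxyl oxygen attached to an aromatic carbon — a phenol.
The closest candidate here is a methoxy ether (-OCH3), but the oxygen has H0, not H1. No other fragment satisfies the full query, so there is no match.

No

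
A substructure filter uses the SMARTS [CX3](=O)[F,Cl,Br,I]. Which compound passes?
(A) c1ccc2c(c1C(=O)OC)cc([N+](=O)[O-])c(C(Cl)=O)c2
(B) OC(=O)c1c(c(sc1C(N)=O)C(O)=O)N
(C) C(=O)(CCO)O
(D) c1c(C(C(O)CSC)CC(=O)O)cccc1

[CX3](=O)[F,Cl,Br,I] describes a carbonyl carbon bonded to a halogen (an acyl halide).
(A) contains an acyl chloride (-C(=O)Cl), which satisfies every atom and bond constraint.
(B) has a carboxylic acid group (-C(=O)OH) but the carbonyl is bonded to -OH, not to a halogen.
(C) has a carboxylic acid group (-C(=O)OH) but the carbonyl is bonded to -OH, not to a halogen.
(D) has a carboxylic acid group (-C(=O)OH) but the carbonyl is bonded to -OH, not to a halogen.
So the answer is (A).

A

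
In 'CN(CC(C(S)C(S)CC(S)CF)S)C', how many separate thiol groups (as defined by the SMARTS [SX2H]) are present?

4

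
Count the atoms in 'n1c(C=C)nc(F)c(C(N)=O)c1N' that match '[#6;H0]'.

The query [#6;H0] means: any carbon with no attached hydrogen.
Check the 13 heavy atoms by environment: 2× n (aromatic, H0) → no; 4× c (aromatic, H0) → match; 1× C (H1) → no; 1× C (H2) → no; 1× F (H0) → no; 2× N (H2) → no; 1× C (H0) → match; 1× O (H0) → no.
Summing the matching environments: 4 + 1 = 5 matching atoms.

5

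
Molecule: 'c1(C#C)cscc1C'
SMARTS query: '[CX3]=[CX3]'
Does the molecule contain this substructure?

No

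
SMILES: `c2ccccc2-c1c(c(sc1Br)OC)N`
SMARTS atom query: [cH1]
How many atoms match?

5

Check the 15 heavy atoms by environment: 1× s (aromatic, H0) → no; 5× c (aromatic, H0) → no; 1× Br (H0) → no; 1× N (H2) → no; 1× O (H0) → no; 1× C (H3) → no; 5× c (aromatic, H1) → match.
That gives 5 matching atoms.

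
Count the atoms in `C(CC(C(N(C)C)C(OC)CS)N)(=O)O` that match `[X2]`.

Check the 15 heavy atoms by environment: 8× C (X4) → no; 1× S (X2) → match; 1× C (X3) → no; 1× O (X1) → no; 2× O (X2) → match; 2× N (X3) → no.
Summing the matching environments: 1 + 2 = 3 matching atoms.

3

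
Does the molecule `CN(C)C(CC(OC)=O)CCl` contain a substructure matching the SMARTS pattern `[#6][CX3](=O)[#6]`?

No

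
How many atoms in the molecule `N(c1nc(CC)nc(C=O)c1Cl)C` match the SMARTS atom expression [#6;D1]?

2

The query [#6;D1] means: carbon bonded to exactly one heavy atom.
Check the 13 heavy atoms by environment: 2× n (aromatic, D2) → no; 4× c (aromatic, D3) → no; 2× C (D2) → no; 1× O (D1) → no; 2× C (D1) → match; 1× Cl (D1) → no; 1× N (D2) → no.
That gives 2 matching atoms.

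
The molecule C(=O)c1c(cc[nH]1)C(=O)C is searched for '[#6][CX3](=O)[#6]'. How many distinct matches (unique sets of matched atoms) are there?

[#6][CX3](=O)[#6] is the SMARTS for a ketone: a carbonyl carbon (no H) flanked by two carbons.
Exactly one fragment in the molecule meets all constraints, giving 1 match.

1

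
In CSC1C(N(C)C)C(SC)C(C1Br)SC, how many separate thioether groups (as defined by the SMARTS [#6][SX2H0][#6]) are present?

3

[#6][SX2H0][#6] is the SMARTS for a thioether: an aliphatic sulfur bridging two carbons with no H on the sulfur.
The molecule carries 3 separate instances of a methylthio ether (-SCH3) meeting every constraint; each maps to a distinct set of atoms, giving 3 matches.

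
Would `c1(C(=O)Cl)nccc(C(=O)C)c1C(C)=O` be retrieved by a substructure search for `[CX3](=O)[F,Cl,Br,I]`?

The pattern [CX3](=O)[F,Cl,Br,I] describes a carbonyl carbon bonded to a halogen — an acyl halide.
The molecule carries an acyl chloride (-C(=O)Cl), whose atoms satisfy every constraint of the query, so the pattern matches.

Yes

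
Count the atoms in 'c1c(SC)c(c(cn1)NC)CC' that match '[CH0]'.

0

The query [CH0] means: aliphatic carbon with no attached hydrogen.
Check the 12 heavy atoms by environment: 1× n (aromatic, H0) → no; 2× c (aromatic, H1) → no; 3× c (aromatic, H0) → no; 1× N (H1) → no; 3× C (H3) → no; 1× C (H2) → no; 1× S (H0) → no.
No environment satisfies the query, so 0 matching atoms.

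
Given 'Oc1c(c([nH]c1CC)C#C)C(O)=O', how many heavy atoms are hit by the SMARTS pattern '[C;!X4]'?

Check the 13 heavy atoms by environment: 1× n (aromatic, X3) → no; 4× c (aromatic, X3) → no; 2× C (X2) → match; 2× C (X4) → no; 2× O (X2) → no; 1× C (X3) → match; 1× O (X1) → no.
Summing the matching environments: 2 + 1 = 3 matching atoms.

3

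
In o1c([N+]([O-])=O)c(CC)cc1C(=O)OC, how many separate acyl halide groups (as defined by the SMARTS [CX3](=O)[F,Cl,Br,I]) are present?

0

[CX3](=O)[F,Cl,Br,I] is the SMARTS for an acyl halide: a carbonyl carbon bonded to a halogen.
The molecule has a methyl-ester group (-C(=O)OCH3), but the carbonyl is bonded to -O-C, not to a halogen; nothing else fits, so there are 0 matches.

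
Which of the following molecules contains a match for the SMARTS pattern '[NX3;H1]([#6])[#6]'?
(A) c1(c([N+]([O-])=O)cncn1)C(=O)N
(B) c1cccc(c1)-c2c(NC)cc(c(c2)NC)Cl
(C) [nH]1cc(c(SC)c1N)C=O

[NX3;H1]([#6])[#6] describes a trivalent nitrogen with one H, bonded to two carbons (a secondary amine).
(A) has a primary amide (-C(=O)NH2) but the -C(=O)NH2 nitrogen has H2, not H1.
(B) contains an N-methylamino group (-NHCH3), which satisfies every atom and bond constraint.
(C) has a primary amino group (-NH2) but the nitrogen has H2 and only one carbon neighbour.
So the answer is (B).

B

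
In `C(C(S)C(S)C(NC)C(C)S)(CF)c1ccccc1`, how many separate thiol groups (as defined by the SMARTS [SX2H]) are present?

[SX2H] is the SMARTS for a thiol: an aliphatic sulfur with two connections, one being H.
The molecule carries 3 separate instances of a thiol (-SH) meeting every constraint; each maps to a distinct set of atoms, giving 3 matches.

3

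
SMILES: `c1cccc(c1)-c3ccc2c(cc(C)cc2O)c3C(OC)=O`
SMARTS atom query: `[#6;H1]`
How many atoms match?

The query [#6;H1] means: any carbon bearing exactly one hydrogen.
Check the 22 heavy atoms by environment: 7× c (aromatic, H0) → no; 9× c (aromatic, H1) → match; 2× C (H3) → no; 1× C (H0) → no; 2× O (H0) → no; 1× O (H1) → no.
That gives 9 matching atoms.

9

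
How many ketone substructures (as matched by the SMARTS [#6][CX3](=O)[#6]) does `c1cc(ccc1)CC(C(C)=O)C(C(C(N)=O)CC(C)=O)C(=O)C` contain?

[#6][CX3](=O)[#6] is the SMARTS for a ketone: a carbonyl carbon (no H) flanked by two carbons.
The molecule carries 3 separate instances of an acetyl/ketone group (-C(=O)CH3) meeting every constraint; each maps to a distinct set of atoms, giving 3 matches.

3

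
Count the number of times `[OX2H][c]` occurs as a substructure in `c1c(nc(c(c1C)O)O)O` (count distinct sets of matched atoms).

3

[OX2H][c] is the SMARTS for a phenol: a hydroxyl oxygen attached to an aromatic carbon.
The molecule carries 3 separate instances of a hydroxyl group (-OH) meeting every constraint; each maps to a distinct set of atoms, giving 3 matches.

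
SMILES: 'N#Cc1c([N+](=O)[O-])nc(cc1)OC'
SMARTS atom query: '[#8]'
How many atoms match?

3

The query [#8] means: #8 matches any oxygen atom.
Check the 13 heavy atoms by environment: 1× n (aromatic) → no; 5× c (aromatic) → no; 2× C → no; 1× N → no; 2× O → match; 1× N (charge +1) → no; 1× O (charge -1) → match.
Summing the matching environments: 2 + 1 = 3 matching atoms.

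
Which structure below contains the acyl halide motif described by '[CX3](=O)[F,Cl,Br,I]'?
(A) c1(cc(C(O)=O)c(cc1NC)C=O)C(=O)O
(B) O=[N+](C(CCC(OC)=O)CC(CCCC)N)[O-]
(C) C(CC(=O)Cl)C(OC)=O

[CX3](=O)[F,Cl,Br,I] describes a carbonyl carbon bonded to a halogen (an acyl halide).
(A) has a carboxylic acid group (-C(=O)OH) but the carbonyl is bonded to -OH, not to a halogen.
(B) has a methyl-ester group (-C(=O)OCH3) but the carbonyl is bonded to -O-C, not to a halogen.
(C) contains an acyl chloride (-C(=O)Cl), which satisfies every atom and bond constraint.
So the answer is (C).

C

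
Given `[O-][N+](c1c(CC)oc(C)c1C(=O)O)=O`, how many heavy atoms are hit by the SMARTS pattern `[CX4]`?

3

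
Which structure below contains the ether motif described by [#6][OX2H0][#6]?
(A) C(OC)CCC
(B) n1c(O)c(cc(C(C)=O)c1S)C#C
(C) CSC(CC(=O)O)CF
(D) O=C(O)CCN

A

[#6][OX2H0][#6] describes an aliphatic oxygen bridging two carbons with no H on the oxygen (an ether).
(A) contains a methoxy ether (-OCH3), which satisfies every atom and bond constraint.
(B) has a hydroxyl group (-OH) but the oxygen has H1, not H0 bridging two carbons.
(C) has a carboxylic acid group (-C(=O)OH) but the -OH oxygen has H1; the =O is OX1, not OX2.
(D) has a carboxylic acid group (-C(=O)OH) but the -OH oxygen has H1; the =O is OX1, not OX2.
So the answer is (A).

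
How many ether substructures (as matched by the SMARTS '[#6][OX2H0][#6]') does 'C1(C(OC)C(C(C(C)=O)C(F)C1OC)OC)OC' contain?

4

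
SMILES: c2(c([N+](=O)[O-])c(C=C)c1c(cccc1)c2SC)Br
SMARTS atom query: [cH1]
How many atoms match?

4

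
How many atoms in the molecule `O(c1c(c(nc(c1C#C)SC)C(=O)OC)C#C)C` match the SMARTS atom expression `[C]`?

8

Check the 18 heavy atoms by environment: 1× n (aromatic) → no; 5× c (aromatic) → no; 8× C → match; 1× S → no; 3× O → no.
That gives 8 matching atoms.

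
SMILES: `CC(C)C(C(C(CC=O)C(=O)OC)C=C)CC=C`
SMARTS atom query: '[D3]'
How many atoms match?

5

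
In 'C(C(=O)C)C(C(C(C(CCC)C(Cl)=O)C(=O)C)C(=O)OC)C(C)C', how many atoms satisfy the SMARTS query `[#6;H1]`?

The query [#6;H1] means: any carbon bearing exactly one hydrogen.
Check the 24 heavy atoms by environment: 3× C (H2) → no; 5× C (H1) → match; 6× C (H3) → no; 4× C (H0) → no; 5× O (H0) → no; 1× Cl (H0) → no.
That gives 5 matching atoms.

5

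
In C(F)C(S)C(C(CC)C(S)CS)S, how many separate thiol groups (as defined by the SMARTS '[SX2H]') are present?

4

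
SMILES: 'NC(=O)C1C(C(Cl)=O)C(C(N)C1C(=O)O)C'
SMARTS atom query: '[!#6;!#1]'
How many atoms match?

7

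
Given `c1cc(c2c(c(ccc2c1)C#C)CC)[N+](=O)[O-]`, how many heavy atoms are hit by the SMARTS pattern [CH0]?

The query [CH0] means: aliphatic carbon with no attached hydrogen.
Check the 17 heavy atoms by environment: 5× c (aromatic, H0) → no; 5× c (aromatic, H1) → no; 1× C (H0) → match; 1× C (H1) → no; 1× C (H2) → no; 1× C (H3) → no; 1× N (charge +1, H0) → no; 1× O (charge -1, H0) → no; 1× O (H0) → no.
That gives 1 matching atom.

1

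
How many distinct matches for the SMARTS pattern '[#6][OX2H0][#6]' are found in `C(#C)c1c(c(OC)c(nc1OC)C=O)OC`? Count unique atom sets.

3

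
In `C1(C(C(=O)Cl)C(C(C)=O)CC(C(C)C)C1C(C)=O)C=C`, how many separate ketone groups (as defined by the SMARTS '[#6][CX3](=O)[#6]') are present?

[#6][CX3](=O)[#6] is the SMARTS for a ketone: a carbonyl carbon (no H) flanked by two carbons.
The molecule carries 2 separate instances of an acetyl/ketone group (-C(=O)CH3) meeting every constraint; each maps to a distinct set of atoms, giving 2 matches.

2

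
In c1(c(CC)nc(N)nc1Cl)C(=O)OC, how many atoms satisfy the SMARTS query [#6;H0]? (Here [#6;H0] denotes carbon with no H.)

5

Check the 14 heavy atoms by environment: 2× n (aromatic, H0) → no; 4× c (aromatic, H0) → match; 1× C (H2) → no; 2× C (H3) → no; 1× C (H0) → match; 2× O (H0) → no; 1× Cl (H0) → no; 1× N (H2) → no.
Summing the matching environments: 4 + 1 = 5 matching atoms.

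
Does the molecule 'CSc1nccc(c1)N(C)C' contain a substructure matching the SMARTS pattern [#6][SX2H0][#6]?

The pattern [#6][SX2H0][#6] describes an aliphatic sulfur bridging two carbons with no H on the sulfur — a thioether.
The molecule carries a methylthio ether (-SCH3), whose atoms satisfy every constraint of the query, so the pattern matches.

Yes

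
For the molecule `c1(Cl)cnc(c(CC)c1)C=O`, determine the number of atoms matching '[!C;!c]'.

3

Check the 11 heavy atoms by environment: 1× n (aromatic) → match; 5× c (aromatic) → no; 3× C → no; 1× O → match; 1× Cl → match.
Summing the matching environments: 1 + 1 + 1 = 3 matching atoms.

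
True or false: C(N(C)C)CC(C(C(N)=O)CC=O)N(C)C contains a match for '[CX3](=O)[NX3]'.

The pattern [CX3](=O)[NX3] describes a carbonyl carbon bonded to a trivalent nitrogen — an amide.
The molecule carries a primary amide (-C(=O)NH2), whose atoms satisfy every constraint of the query, so the pattern matches.

True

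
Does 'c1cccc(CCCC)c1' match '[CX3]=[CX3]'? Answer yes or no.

The pattern [CX3]=[CX3] describes a non-aromatic C=C double bond between two sp2 carbons — an alkene.
The closest candidate here is an ethyl group (-CH2CH3), but its C-C bond is a single bond between CX4 carbons, not CX3=CX3. No other fragment satisfies the full query, so there is no match.

No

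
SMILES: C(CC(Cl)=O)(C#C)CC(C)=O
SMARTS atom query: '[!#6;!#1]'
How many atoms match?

3

The query [!#6;!#1] means: not carbon and not hydrogen — any heteroatom.
Check the 11 heavy atoms by environment: 8× C → no; 2× O → match; 1× Cl → match.
Summing the matching environments: 2 + 1 = 3 matching atoms.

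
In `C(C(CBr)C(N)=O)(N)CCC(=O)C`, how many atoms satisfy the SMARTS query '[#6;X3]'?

The query [#6;X3] means: any carbon (aromatic or not) with three total connections.
Check the 13 heavy atoms by environment: 6× C (X4) → no; 1× Br (X1) → no; 2× C (X3) → match; 2× O (X1) → no; 2× N (X3) → no.
That gives 2 matching atoms.

2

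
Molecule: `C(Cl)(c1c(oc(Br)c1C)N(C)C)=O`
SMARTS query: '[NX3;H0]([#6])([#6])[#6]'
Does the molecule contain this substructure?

Yes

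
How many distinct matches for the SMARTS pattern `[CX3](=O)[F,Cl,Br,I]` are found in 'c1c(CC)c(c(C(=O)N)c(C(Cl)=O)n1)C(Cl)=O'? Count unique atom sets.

[CX3](=O)[F,Cl,Br,I] is the SMARTS for an acyl halide: a carbonyl carbon bonded to a halogen.
The molecule carries 2 separate instances of an acyl chloride (-C(=O)Cl) meeting every constraint; each maps to a distinct set of atoms, giving 2 matches.

2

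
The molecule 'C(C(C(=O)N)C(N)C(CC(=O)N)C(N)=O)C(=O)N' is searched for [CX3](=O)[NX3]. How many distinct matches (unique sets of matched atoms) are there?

[CX3](=O)[NX3] is the SMARTS for an amide: a carbonyl carbon bonded to a trivalent nitrogen.
The molecule carries 4 separate instances of a primary amide (-C(=O)NH2) meeting every constraint; each maps to a distinct set of atoms, giving 4 matches.

4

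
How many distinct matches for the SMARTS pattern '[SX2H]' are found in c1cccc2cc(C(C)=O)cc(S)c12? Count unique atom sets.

[SX2H] is the SMARTS for a thiol: an aliphatic sulfur with two connections, one being H.
Exactly one fragment in the molecule meets all constraints, giving 1 match.

1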